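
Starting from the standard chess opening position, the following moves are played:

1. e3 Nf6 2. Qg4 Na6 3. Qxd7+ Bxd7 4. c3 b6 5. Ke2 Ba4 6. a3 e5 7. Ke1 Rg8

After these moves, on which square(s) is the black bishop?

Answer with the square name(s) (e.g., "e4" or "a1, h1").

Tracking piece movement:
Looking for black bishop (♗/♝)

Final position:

  a b c d e f g h
  ─────────────────
8│♜ · · ♛ ♚ ♝ ♜ ·│8
7│♟ · ♟ · · ♟ ♟ ♟│7
6│♞ ♟ · · · ♞ · ·│6
5│· · · · ♟ · · ·│5
4│♝ · · · · · · ·│4
3│♙ · ♙ · ♙ · · ·│3
2│· ♙ · ♙ · ♙ ♙ ♙│2
1│♖ ♘ ♗ · ♔ ♗ ♘ ♖│1
  ─────────────────
  a b c d e f g h


a4, f8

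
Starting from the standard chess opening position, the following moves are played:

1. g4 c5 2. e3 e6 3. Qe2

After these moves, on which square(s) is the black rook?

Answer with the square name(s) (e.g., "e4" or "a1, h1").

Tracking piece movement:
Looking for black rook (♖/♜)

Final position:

  a b c d e f g h
  ─────────────────
8│♜ ♞ ♝ ♛ ♚ ♝ ♞ ♜│8
7│♟ ♟ · ♟ · ♟ ♟ ♟│7
6│· · · · ♟ · · ·│6
5│· · ♟ · · · · ·│5
4│· · · · · · ♙ ·│4
3│· · · · ♙ · · ·│3
2│♙ ♙ ♙ ♙ ♕ ♙ · ♙│2
1│♖ ♘ ♗ · ♔ ♗ ♘ ♖│1
  ─────────────────
  a b c d e f g h


a8, h8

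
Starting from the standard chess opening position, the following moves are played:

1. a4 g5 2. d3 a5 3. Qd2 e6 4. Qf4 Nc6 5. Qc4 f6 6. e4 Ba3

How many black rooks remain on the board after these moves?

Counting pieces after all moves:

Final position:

  a b c d e f g h
  ─────────────────
8│♜ · ♝ ♛ ♚ · ♞ ♜│8
7│· ♟ ♟ ♟ · · · ♟│7
6│· · ♞ · ♟ ♟ · ·│6
5│♟ · · · · · ♟ ·│5
4│♙ · ♕ · ♙ · · ·│4
3│♝ · · ♙ · · · ·│3
2│· ♙ ♙ · · ♙ ♙ ♙│2
1│♖ ♘ ♗ · ♔ ♗ ♘ ♖│1
  ─────────────────
  a b c d e f g h


2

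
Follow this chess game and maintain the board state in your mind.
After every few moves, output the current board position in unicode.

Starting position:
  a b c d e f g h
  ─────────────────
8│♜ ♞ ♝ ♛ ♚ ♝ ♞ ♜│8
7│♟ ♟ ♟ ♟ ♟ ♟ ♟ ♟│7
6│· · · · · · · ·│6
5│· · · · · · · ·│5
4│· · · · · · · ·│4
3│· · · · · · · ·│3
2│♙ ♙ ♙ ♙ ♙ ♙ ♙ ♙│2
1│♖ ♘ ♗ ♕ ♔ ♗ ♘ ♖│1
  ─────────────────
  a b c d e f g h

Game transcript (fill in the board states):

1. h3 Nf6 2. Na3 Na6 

  a b c d e f g h
  ─────────────────
8│♜ · ♝ ♛ ♚ ♝ · ♜│8
7│♟ ♟ ♟ ♟ ♟ ♟ ♟ ♟│7
6│♞ · · · · ♞ · ·│6
5│· · · · · · · ·│5
4│· · · · · · · ·│4
3│♘ · · · · · · ♙│3
2│♙ ♙ ♙ ♙ ♙ ♙ ♙ ·│2
1│♖ · ♗ ♕ ♔ ♗ ♘ ♖│1
  ─────────────────
  a b c d e f g h

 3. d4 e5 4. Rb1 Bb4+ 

  a b c d e f g h
  ─────────────────
8│♜ · ♝ ♛ ♚ · · ♜│8
7│♟ ♟ ♟ ♟ · ♟ ♟ ♟│7
6│♞ · · · · ♞ · ·│6
5│· · · · ♟ · · ·│5
4│· ♝ · ♙ · · · ·│4
3│♘ · · · · · · ♙│3
2│♙ ♙ ♙ · ♙ ♙ ♙ ·│2
1│· ♖ ♗ ♕ ♔ ♗ ♘ ♖│1
  ─────────────────
  a b c d e f g h

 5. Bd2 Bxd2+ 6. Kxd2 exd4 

  a b c d e f g h
  ─────────────────
8│♜ · ♝ ♛ ♚ · · ♜│8
7│♟ ♟ ♟ ♟ · ♟ ♟ ♟│7
6│♞ · · · · ♞ · ·│6
5│· · · · · · · ·│5
4│· · · ♟ · · · ·│4
3│♘ · · · · · · ♙│3
2│♙ ♙ ♙ ♔ ♙ ♙ ♙ ·│2
1│· ♖ · ♕ · ♗ ♘ ♖│1
  ─────────────────
  a b c d e f g h

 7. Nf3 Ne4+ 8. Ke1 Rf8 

  a b c d e f g h
  ─────────────────
8│♜ · ♝ ♛ ♚ ♜ · ·│8
7│♟ ♟ ♟ ♟ · ♟ ♟ ♟│7
6│♞ · · · · · · ·│6
5│· · · · · · · ·│5
4│· · · ♟ ♞ · · ·│4
3│♘ · · · · ♘ · ♙│3
2│♙ ♙ ♙ · ♙ ♙ ♙ ·│2
1│· ♖ · ♕ ♔ ♗ · ♖│1
  ─────────────────
  a b c d e f g h

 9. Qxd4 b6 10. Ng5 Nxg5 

  a b c d e f g h
  ─────────────────
8│♜ · ♝ ♛ ♚ ♜ · ·│8
7│♟ · ♟ ♟ · ♟ ♟ ♟│7
6│♞ ♟ · · · · · ·│6
5│· · · · · · ♞ ·│5
4│· · · ♕ · · · ·│4
3│♘ · · · · · · ♙│3
2│♙ ♙ ♙ · ♙ ♙ ♙ ·│2
1│· ♖ · · ♔ ♗ · ♖│1
  ─────────────────
  a b c d e f g h



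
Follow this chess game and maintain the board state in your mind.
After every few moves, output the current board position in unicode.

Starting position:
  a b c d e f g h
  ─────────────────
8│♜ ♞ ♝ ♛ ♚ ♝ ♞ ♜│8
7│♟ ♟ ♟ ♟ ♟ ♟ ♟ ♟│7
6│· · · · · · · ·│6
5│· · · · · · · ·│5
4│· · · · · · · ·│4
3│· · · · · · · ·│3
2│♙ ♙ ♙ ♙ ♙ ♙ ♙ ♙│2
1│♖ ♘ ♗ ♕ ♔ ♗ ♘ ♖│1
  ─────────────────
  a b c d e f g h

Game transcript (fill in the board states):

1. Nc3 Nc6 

  a b c d e f g h
  ─────────────────
8│♜ · ♝ ♛ ♚ ♝ ♞ ♜│8
7│♟ ♟ ♟ ♟ ♟ ♟ ♟ ♟│7
6│· · ♞ · · · · ·│6
5│· · · · · · · ·│5
4│· · · · · · · ·│4
3│· · ♘ · · · · ·│3
2│♙ ♙ ♙ ♙ ♙ ♙ ♙ ♙│2
1│♖ · ♗ ♕ ♔ ♗ ♘ ♖│1
  ─────────────────
  a b c d e f g h

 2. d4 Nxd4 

  a b c d e f g h
  ─────────────────
8│♜ · ♝ ♛ ♚ ♝ ♞ ♜│8
7│♟ ♟ ♟ ♟ ♟ ♟ ♟ ♟│7
6│· · · · · · · ·│6
5│· · · · · · · ·│5
4│· · · ♞ · · · ·│4
3│· · ♘ · · · · ·│3
2│♙ ♙ ♙ · ♙ ♙ ♙ ♙│2
1│♖ · ♗ ♕ ♔ ♗ ♘ ♖│1
  ─────────────────
  a b c d e f g h

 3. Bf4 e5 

  a b c d e f g h
  ─────────────────
8│♜ · ♝ ♛ ♚ ♝ ♞ ♜│8
7│♟ ♟ ♟ ♟ · ♟ ♟ ♟│7
6│· · · · · · · ·│6
5│· · · · ♟ · · ·│5
4│· · · ♞ · ♗ · ·│4
3│· · ♘ · · · · ·│3
2│♙ ♙ ♙ · ♙ ♙ ♙ ♙│2
1│♖ · · ♕ ♔ ♗ ♘ ♖│1
  ─────────────────
  a b c d e f g h



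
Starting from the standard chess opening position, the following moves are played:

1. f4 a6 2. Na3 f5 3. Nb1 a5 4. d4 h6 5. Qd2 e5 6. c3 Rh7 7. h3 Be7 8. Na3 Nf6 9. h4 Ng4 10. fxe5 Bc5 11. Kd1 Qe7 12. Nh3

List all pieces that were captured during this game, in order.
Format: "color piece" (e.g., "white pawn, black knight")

Tracking captures:
  fxe5: captured black pawn

black pawn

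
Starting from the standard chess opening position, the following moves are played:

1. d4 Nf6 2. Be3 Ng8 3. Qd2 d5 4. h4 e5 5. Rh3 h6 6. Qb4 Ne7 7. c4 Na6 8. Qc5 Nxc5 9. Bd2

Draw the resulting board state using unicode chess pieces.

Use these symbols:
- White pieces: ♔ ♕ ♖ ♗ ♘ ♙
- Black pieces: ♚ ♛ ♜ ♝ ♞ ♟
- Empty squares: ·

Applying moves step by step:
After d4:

♜ ♞ ♝ ♛ ♚ ♝ ♞ ♜
♟ ♟ ♟ ♟ ♟ ♟ ♟ ♟
· · · · · · · ·
· · · · · · · ·
· · · ♙ · · · ·
· · · · · · · ·
♙ ♙ ♙ · ♙ ♙ ♙ ♙
♖ ♘ ♗ ♕ ♔ ♗ ♘ ♖


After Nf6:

♜ ♞ ♝ ♛ ♚ ♝ · ♜
♟ ♟ ♟ ♟ ♟ ♟ ♟ ♟
· · · · · ♞ · ·
· · · · · · · ·
· · · ♙ · · · ·
· · · · · · · ·
♙ ♙ ♙ · ♙ ♙ ♙ ♙
♖ ♘ ♗ ♕ ♔ ♗ ♘ ♖


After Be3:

♜ ♞ ♝ ♛ ♚ ♝ · ♜
♟ ♟ ♟ ♟ ♟ ♟ ♟ ♟
· · · · · ♞ · ·
· · · · · · · ·
· · · ♙ · · · ·
· · · · ♗ · · ·
♙ ♙ ♙ · ♙ ♙ ♙ ♙
♖ ♘ · ♕ ♔ ♗ ♘ ♖


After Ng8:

♜ ♞ ♝ ♛ ♚ ♝ ♞ ♜
♟ ♟ ♟ ♟ ♟ ♟ ♟ ♟
· · · · · · · ·
· · · · · · · ·
· · · ♙ · · · ·
· · · · ♗ · · ·
♙ ♙ ♙ · ♙ ♙ ♙ ♙
♖ ♘ · ♕ ♔ ♗ ♘ ♖


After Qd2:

♜ ♞ ♝ ♛ ♚ ♝ ♞ ♜
♟ ♟ ♟ ♟ ♟ ♟ ♟ ♟
· · · · · · · ·
· · · · · · · ·
· · · ♙ · · · ·
· · · · ♗ · · ·
♙ ♙ ♙ ♕ ♙ ♙ ♙ ♙
♖ ♘ · · ♔ ♗ ♘ ♖


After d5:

♜ ♞ ♝ ♛ ♚ ♝ ♞ ♜
♟ ♟ ♟ · ♟ ♟ ♟ ♟
· · · · · · · ·
· · · ♟ · · · ·
· · · ♙ · · · ·
· · · · ♗ · · ·
♙ ♙ ♙ ♕ ♙ ♙ ♙ ♙
♖ ♘ · · ♔ ♗ ♘ ♖


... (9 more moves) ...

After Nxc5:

♜ · ♝ ♛ ♚ ♝ · ♜
♟ ♟ ♟ · ♞ ♟ ♟ ·
· · · · · · · ♟
· · ♞ ♟ ♟ · · ·
· · ♙ ♙ · · · ♙
· · · · ♗ · · ♖
♙ ♙ · · ♙ ♙ ♙ ·
♖ ♘ · · ♔ ♗ ♘ ·


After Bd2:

♜ · ♝ ♛ ♚ ♝ · ♜
♟ ♟ ♟ · ♞ ♟ ♟ ·
· · · · · · · ♟
· · ♞ ♟ ♟ · · ·
· · ♙ ♙ · · · ♙
· · · · · · · ♖
♙ ♙ · ♗ ♙ ♙ ♙ ·
♖ ♘ · · ♔ ♗ ♘ ·



  a b c d e f g h
  ─────────────────
8│♜ · ♝ ♛ ♚ ♝ · ♜│8
7│♟ ♟ ♟ · ♞ ♟ ♟ ·│7
6│· · · · · · · ♟│6
5│· · ♞ ♟ ♟ · · ·│5
4│· · ♙ ♙ · · · ♙│4
3│· · · · · · · ♖│3
2│♙ ♙ · ♗ ♙ ♙ ♙ ·│2
1│♖ ♘ · · ♔ ♗ ♘ ·│1
  ─────────────────
  a b c d e f g h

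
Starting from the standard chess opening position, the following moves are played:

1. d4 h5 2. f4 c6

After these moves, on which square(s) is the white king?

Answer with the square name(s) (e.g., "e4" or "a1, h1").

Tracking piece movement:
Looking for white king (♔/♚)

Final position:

  a b c d e f g h
  ─────────────────
8│♜ ♞ ♝ ♛ ♚ ♝ ♞ ♜│8
7│♟ ♟ · ♟ ♟ ♟ ♟ ·│7
6│· · ♟ · · · · ·│6
5│· · · · · · · ♟│5
4│· · · ♙ · ♙ · ·│4
3│· · · · · · · ·│3
2│♙ ♙ ♙ · ♙ · ♙ ♙│2
1│♖ ♘ ♗ ♕ ♔ ♗ ♘ ♖│1
  ─────────────────
  a b c d e f g h


e1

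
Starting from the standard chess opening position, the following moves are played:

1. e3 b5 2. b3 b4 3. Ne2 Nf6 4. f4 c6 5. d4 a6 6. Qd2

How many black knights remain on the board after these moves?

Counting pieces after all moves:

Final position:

  a b c d e f g h
  ─────────────────
8│♜ ♞ ♝ ♛ ♚ ♝ · ♜│8
7│· · · ♟ ♟ ♟ ♟ ♟│7
6│♟ · ♟ · · ♞ · ·│6
5│· · · · · · · ·│5
4│· ♟ · ♙ · ♙ · ·│4
3│· ♙ · · ♙ · · ·│3
2│♙ · ♙ ♕ ♘ · ♙ ♙│2
1│♖ ♘ ♗ · ♔ ♗ · ♖│1
  ─────────────────
  a b c d e f g h


2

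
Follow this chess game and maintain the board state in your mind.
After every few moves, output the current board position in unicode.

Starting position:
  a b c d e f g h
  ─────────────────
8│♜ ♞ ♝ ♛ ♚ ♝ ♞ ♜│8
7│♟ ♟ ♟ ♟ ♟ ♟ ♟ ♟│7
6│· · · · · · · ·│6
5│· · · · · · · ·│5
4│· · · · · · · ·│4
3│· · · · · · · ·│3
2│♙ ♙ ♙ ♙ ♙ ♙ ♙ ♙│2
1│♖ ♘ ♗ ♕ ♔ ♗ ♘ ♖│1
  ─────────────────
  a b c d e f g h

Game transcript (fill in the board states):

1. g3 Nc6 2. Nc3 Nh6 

  a b c d e f g h
  ─────────────────
8│♜ · ♝ ♛ ♚ ♝ · ♜│8
7│♟ ♟ ♟ ♟ ♟ ♟ ♟ ♟│7
6│· · ♞ · · · · ♞│6
5│· · · · · · · ·│5
4│· · · · · · · ·│4
3│· · ♘ · · · ♙ ·│3
2│♙ ♙ ♙ ♙ ♙ ♙ · ♙│2
1│♖ · ♗ ♕ ♔ ♗ ♘ ♖│1
  ─────────────────
  a b c d e f g h

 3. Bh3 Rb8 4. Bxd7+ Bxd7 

  a b c d e f g h
  ─────────────────
8│· ♜ · ♛ ♚ ♝ · ♜│8
7│♟ ♟ ♟ ♝ ♟ ♟ ♟ ♟│7
6│· · ♞ · · · · ♞│6
5│· · · · · · · ·│5
4│· · · · · · · ·│4
3│· · ♘ · · · ♙ ·│3
2│♙ ♙ ♙ ♙ ♙ ♙ · ♙│2
1│♖ · ♗ ♕ ♔ · ♘ ♖│1
  ─────────────────
  a b c d e f g h

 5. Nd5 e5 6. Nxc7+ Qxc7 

  a b c d e f g h
  ─────────────────
8│· ♜ · · ♚ ♝ · ♜│8
7│♟ ♟ ♛ ♝ · ♟ ♟ ♟│7
6│· · ♞ · · · · ♞│6
5│· · · · ♟ · · ·│5
4│· · · · · · · ·│4
3│· · · · · · ♙ ·│3
2│♙ ♙ ♙ ♙ ♙ ♙ · ♙│2
1│♖ · ♗ ♕ ♔ · ♘ ♖│1
  ─────────────────
  a b c d e f g h

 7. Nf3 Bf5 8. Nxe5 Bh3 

  a b c d e f g h
  ─────────────────
8│· ♜ · · ♚ ♝ · ♜│8
7│♟ ♟ ♛ · · ♟ ♟ ♟│7
6│· · ♞ · · · · ♞│6
5│· · · · ♘ · · ·│5
4│· · · · · · · ·│4
3│· · · · · · ♙ ♝│3
2│♙ ♙ ♙ ♙ ♙ ♙ · ♙│2
1│♖ · ♗ ♕ ♔ · · ♖│1
  ─────────────────
  a b c d e f g h

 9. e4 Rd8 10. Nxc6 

  a b c d e f g h
  ─────────────────
8│· · · ♜ ♚ ♝ · ♜│8
7│♟ ♟ ♛ · · ♟ ♟ ♟│7
6│· · ♘ · · · · ♞│6
5│· · · · · · · ·│5
4│· · · · ♙ · · ·│4
3│· · · · · · ♙ ♝│3
2│♙ ♙ ♙ ♙ · ♙ · ♙│2
1│♖ · ♗ ♕ ♔ · · ♖│1
  ─────────────────
  a b c d e f g h


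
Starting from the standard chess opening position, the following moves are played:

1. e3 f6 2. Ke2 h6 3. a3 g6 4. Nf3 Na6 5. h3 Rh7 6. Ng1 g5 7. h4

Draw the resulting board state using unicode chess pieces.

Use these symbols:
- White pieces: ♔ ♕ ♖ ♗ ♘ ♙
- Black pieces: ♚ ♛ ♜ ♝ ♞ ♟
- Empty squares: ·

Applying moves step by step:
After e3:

♜ ♞ ♝ ♛ ♚ ♝ ♞ ♜
♟ ♟ ♟ ♟ ♟ ♟ ♟ ♟
· · · · · · · ·
· · · · · · · ·
· · · · · · · ·
· · · · ♙ · · ·
♙ ♙ ♙ ♙ · ♙ ♙ ♙
♖ ♘ ♗ ♕ ♔ ♗ ♘ ♖


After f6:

♜ ♞ ♝ ♛ ♚ ♝ ♞ ♜
♟ ♟ ♟ ♟ ♟ · ♟ ♟
· · · · · ♟ · ·
· · · · · · · ·
· · · · · · · ·
· · · · ♙ · · ·
♙ ♙ ♙ ♙ · ♙ ♙ ♙
♖ ♘ ♗ ♕ ♔ ♗ ♘ ♖


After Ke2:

♜ ♞ ♝ ♛ ♚ ♝ ♞ ♜
♟ ♟ ♟ ♟ ♟ · ♟ ♟
· · · · · ♟ · ·
· · · · · · · ·
· · · · · · · ·
· · · · ♙ · · ·
♙ ♙ ♙ ♙ ♔ ♙ ♙ ♙
♖ ♘ ♗ ♕ · ♗ ♘ ♖


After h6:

♜ ♞ ♝ ♛ ♚ ♝ ♞ ♜
♟ ♟ ♟ ♟ ♟ · ♟ ·
· · · · · ♟ · ♟
· · · · · · · ·
· · · · · · · ·
· · · · ♙ · · ·
♙ ♙ ♙ ♙ ♔ ♙ ♙ ♙
♖ ♘ ♗ ♕ · ♗ ♘ ♖


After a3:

♜ ♞ ♝ ♛ ♚ ♝ ♞ ♜
♟ ♟ ♟ ♟ ♟ · ♟ ·
· · · · · ♟ · ♟
· · · · · · · ·
· · · · · · · ·
♙ · · · ♙ · · ·
· ♙ ♙ ♙ ♔ ♙ ♙ ♙
♖ ♘ ♗ ♕ · ♗ ♘ ♖


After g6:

♜ ♞ ♝ ♛ ♚ ♝ ♞ ♜
♟ ♟ ♟ ♟ ♟ · · ·
· · · · · ♟ ♟ ♟
· · · · · · · ·
· · · · · · · ·
♙ · · · ♙ · · ·
· ♙ ♙ ♙ ♔ ♙ ♙ ♙
♖ ♘ ♗ ♕ · ♗ ♘ ♖


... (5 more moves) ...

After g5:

♜ · ♝ ♛ ♚ ♝ ♞ ·
♟ ♟ ♟ ♟ ♟ · · ♜
♞ · · · · ♟ · ♟
· · · · · · ♟ ·
· · · · · · · ·
♙ · · · ♙ · · ♙
· ♙ ♙ ♙ ♔ ♙ ♙ ·
♖ ♘ ♗ ♕ · ♗ ♘ ♖


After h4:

♜ · ♝ ♛ ♚ ♝ ♞ ·
♟ ♟ ♟ ♟ ♟ · · ♜
♞ · · · · ♟ · ♟
· · · · · · ♟ ·
· · · · · · · ♙
♙ · · · ♙ · · ·
· ♙ ♙ ♙ ♔ ♙ ♙ ·
♖ ♘ ♗ ♕ · ♗ ♘ ♖



  a b c d e f g h
  ─────────────────
8│♜ · ♝ ♛ ♚ ♝ ♞ ·│8
7│♟ ♟ ♟ ♟ ♟ · · ♜│7
6│♞ · · · · ♟ · ♟│6
5│· · · · · · ♟ ·│5
4│· · · · · · · ♙│4
3│♙ · · · ♙ · · ·│3
2│· ♙ ♙ ♙ ♔ ♙ ♙ ·│2
1│♖ ♘ ♗ ♕ · ♗ ♘ ♖│1
  ─────────────────
  a b c d e f g h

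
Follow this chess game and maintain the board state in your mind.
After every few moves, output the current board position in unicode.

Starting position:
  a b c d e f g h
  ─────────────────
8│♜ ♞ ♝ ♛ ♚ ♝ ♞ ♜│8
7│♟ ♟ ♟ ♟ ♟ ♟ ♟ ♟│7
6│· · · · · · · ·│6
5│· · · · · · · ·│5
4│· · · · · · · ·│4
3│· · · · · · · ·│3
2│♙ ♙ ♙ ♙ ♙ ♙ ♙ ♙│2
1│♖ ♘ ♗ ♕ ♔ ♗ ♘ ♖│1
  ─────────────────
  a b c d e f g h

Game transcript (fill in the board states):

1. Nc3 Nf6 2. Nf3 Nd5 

  a b c d e f g h
  ─────────────────
8│♜ ♞ ♝ ♛ ♚ ♝ · ♜│8
7│♟ ♟ ♟ ♟ ♟ ♟ ♟ ♟│7
6│· · · · · · · ·│6
5│· · · ♞ · · · ·│5
4│· · · · · · · ·│4
3│· · ♘ · · ♘ · ·│3
2│♙ ♙ ♙ ♙ ♙ ♙ ♙ ♙│2
1│♖ · ♗ ♕ ♔ ♗ · ♖│1
  ─────────────────
  a b c d e f g h

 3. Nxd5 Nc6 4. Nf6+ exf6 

  a b c d e f g h
  ─────────────────
8│♜ · ♝ ♛ ♚ ♝ · ♜│8
7│♟ ♟ ♟ ♟ · ♟ ♟ ♟│7
6│· · ♞ · · ♟ · ·│6
5│· · · · · · · ·│5
4│· · · · · · · ·│4
3│· · · · · ♘ · ·│3
2│♙ ♙ ♙ ♙ ♙ ♙ ♙ ♙│2
1│♖ · ♗ ♕ ♔ ♗ · ♖│1
  ─────────────────
  a b c d e f g h

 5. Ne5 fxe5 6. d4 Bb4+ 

  a b c d e f g h
  ─────────────────
8│♜ · ♝ ♛ ♚ · · ♜│8
7│♟ ♟ ♟ ♟ · ♟ ♟ ♟│7
6│· · ♞ · · · · ·│6
5│· · · · ♟ · · ·│5
4│· ♝ · ♙ · · · ·│4
3│· · · · · · · ·│3
2│♙ ♙ ♙ · ♙ ♙ ♙ ♙│2
1│♖ · ♗ ♕ ♔ ♗ · ♖│1
  ─────────────────
  a b c d e f g h

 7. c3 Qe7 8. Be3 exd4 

  a b c d e f g h
  ─────────────────
8│♜ · ♝ · ♚ · · ♜│8
7│♟ ♟ ♟ ♟ ♛ ♟ ♟ ♟│7
6│· · ♞ · · · · ·│6
5│· · · · · · · ·│5
4│· ♝ · ♟ · · · ·│4
3│· · ♙ · ♗ · · ·│3
2│♙ ♙ · · ♙ ♙ ♙ ♙│2
1│♖ · · ♕ ♔ ♗ · ♖│1
  ─────────────────
  a b c d e f g h

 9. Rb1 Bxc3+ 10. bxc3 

  a b c d e f g h
  ─────────────────
8│♜ · ♝ · ♚ · · ♜│8
7│♟ ♟ ♟ ♟ ♛ ♟ ♟ ♟│7
6│· · ♞ · · · · ·│6
5│· · · · · · · ·│5
4│· · · ♟ · · · ·│4
3│· · ♙ · ♗ · · ·│3
2│♙ · · · ♙ ♙ ♙ ♙│2
1│· ♖ · ♕ ♔ ♗ · ♖│1
  ─────────────────
  a b c d e f g h


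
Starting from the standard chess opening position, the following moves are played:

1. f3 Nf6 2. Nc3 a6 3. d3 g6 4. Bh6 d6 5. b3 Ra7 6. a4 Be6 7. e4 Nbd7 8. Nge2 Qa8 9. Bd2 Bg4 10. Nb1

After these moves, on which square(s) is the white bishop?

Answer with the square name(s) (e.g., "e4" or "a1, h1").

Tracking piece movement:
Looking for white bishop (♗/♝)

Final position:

  a b c d e f g h
  ─────────────────
8│♛ · · · ♚ ♝ · ♜│8
7│♜ ♟ ♟ ♞ ♟ ♟ · ♟│7
6│♟ · · ♟ · ♞ ♟ ·│6
5│· · · · · · · ·│5
4│♙ · · · ♙ · ♝ ·│4
3│· ♙ · ♙ · ♙ · ·│3
2│· · ♙ ♗ ♘ · ♙ ♙│2
1│♖ ♘ · ♕ ♔ ♗ · ♖│1
  ─────────────────
  a b c d e f g h


d2, f1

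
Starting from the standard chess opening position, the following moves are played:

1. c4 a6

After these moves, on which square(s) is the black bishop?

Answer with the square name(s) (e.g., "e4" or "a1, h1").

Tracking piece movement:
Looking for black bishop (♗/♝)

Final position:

  a b c d e f g h
  ─────────────────
8│♜ ♞ ♝ ♛ ♚ ♝ ♞ ♜│8
7│· ♟ ♟ ♟ ♟ ♟ ♟ ♟│7
6│♟ · · · · · · ·│6
5│· · · · · · · ·│5
4│· · ♙ · · · · ·│4
3│· · · · · · · ·│3
2│♙ ♙ · ♙ ♙ ♙ ♙ ♙│2
1│♖ ♘ ♗ ♕ ♔ ♗ ♘ ♖│1
  ─────────────────
  a b c d e f g h


c8, f8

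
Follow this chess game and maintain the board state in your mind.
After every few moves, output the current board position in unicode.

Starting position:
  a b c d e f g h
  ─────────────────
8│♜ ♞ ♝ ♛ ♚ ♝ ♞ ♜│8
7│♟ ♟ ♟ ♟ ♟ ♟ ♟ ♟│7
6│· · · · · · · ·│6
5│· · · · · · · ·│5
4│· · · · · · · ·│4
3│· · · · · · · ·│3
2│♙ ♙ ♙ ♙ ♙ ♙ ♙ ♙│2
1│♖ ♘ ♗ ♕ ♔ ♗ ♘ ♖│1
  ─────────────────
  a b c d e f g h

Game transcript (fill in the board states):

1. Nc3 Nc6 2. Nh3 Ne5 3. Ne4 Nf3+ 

  a b c d e f g h
  ─────────────────
8│♜ · ♝ ♛ ♚ ♝ ♞ ♜│8
7│♟ ♟ ♟ ♟ ♟ ♟ ♟ ♟│7
6│· · · · · · · ·│6
5│· · · · · · · ·│5
4│· · · · ♘ · · ·│4
3│· · · · · ♞ · ♘│3
2│♙ ♙ ♙ ♙ ♙ ♙ ♙ ♙│2
1│♖ · ♗ ♕ ♔ ♗ · ♖│1
  ─────────────────
  a b c d e f g h

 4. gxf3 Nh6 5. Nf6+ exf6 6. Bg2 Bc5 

  a b c d e f g h
  ─────────────────
8│♜ · ♝ ♛ ♚ · · ♜│8
7│♟ ♟ ♟ ♟ · ♟ ♟ ♟│7
6│· · · · · ♟ · ♞│6
5│· · ♝ · · · · ·│5
4│· · · · · · · ·│4
3│· · · · · ♙ · ♘│3
2│♙ ♙ ♙ ♙ ♙ ♙ ♗ ♙│2
1│♖ · ♗ ♕ ♔ · · ♖│1
  ─────────────────
  a b c d e f g h

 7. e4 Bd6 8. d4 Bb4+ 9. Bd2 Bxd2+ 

  a b c d e f g h
  ─────────────────
8│♜ · ♝ ♛ ♚ · · ♜│8
7│♟ ♟ ♟ ♟ · ♟ ♟ ♟│7
6│· · · · · ♟ · ♞│6
5│· · · · · · · ·│5
4│· · · ♙ ♙ · · ·│4
3│· · · · · ♙ · ♘│3
2│♙ ♙ ♙ ♝ · ♙ ♗ ♙│2
1│♖ · · ♕ ♔ · · ♖│1
  ─────────────────
  a b c d e f g h

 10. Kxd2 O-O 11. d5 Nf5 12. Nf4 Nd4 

  a b c d e f g h
  ─────────────────
8│♜ · ♝ ♛ · ♜ ♚ ·│8
7│♟ ♟ ♟ ♟ · ♟ ♟ ♟│7
6│· · · · · ♟ · ·│6
5│· · · ♙ · · · ·│5
4│· · · ♞ ♙ ♘ · ·│4
3│· · · · · ♙ · ·│3
2│♙ ♙ ♙ ♔ · ♙ ♗ ♙│2
1│♖ · · ♕ · · · ♖│1
  ─────────────────
  a b c d e f g h

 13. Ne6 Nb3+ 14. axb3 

  a b c d e f g h
  ─────────────────
8│♜ · ♝ ♛ · ♜ ♚ ·│8
7│♟ ♟ ♟ ♟ · ♟ ♟ ♟│7
6│· · · · ♘ ♟ · ·│6
5│· · · ♙ · · · ·│5
4│· · · · ♙ · · ·│4
3│· ♙ · · · ♙ · ·│3
2│· ♙ ♙ ♔ · ♙ ♗ ♙│2
1│♖ · · ♕ · · · ♖│1
  ─────────────────
  a b c d e f g h


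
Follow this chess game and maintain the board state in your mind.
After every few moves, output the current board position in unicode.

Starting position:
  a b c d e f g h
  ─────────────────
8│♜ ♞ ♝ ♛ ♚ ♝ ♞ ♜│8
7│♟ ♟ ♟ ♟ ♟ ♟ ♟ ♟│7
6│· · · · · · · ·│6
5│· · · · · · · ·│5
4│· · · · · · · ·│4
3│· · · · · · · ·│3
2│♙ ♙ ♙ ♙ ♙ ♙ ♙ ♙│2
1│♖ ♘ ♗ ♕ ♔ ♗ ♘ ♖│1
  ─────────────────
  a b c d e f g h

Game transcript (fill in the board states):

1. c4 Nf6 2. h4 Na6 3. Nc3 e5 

  a b c d e f g h
  ─────────────────
8│♜ · ♝ ♛ ♚ ♝ · ♜│8
7│♟ ♟ ♟ ♟ · ♟ ♟ ♟│7
6│♞ · · · · ♞ · ·│6
5│· · · · ♟ · · ·│5
4│· · ♙ · · · · ♙│4
3│· · ♘ · · · · ·│3
2│♙ ♙ · ♙ ♙ ♙ ♙ ·│2
1│♖ · ♗ ♕ ♔ ♗ ♘ ♖│1
  ─────────────────
  a b c d e f g h

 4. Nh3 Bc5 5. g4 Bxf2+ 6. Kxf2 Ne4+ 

  a b c d e f g h
  ─────────────────
8│♜ · ♝ ♛ ♚ · · ♜│8
7│♟ ♟ ♟ ♟ · ♟ ♟ ♟│7
6│♞ · · · · · · ·│6
5│· · · · ♟ · · ·│5
4│· · ♙ · ♞ · ♙ ♙│4
3│· · ♘ · · · · ♘│3
2│♙ ♙ · ♙ ♙ ♔ · ·│2
1│♖ · ♗ ♕ · ♗ · ♖│1
  ─────────────────
  a b c d e f g h

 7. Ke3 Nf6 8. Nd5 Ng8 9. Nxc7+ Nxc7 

  a b c d e f g h
  ─────────────────
8│♜ · ♝ ♛ ♚ · ♞ ♜│8
7│♟ ♟ ♞ ♟ · ♟ ♟ ♟│7
6│· · · · · · · ·│6
5│· · · · ♟ · · ·│5
4│· · ♙ · · · ♙ ♙│4
3│· · · · ♔ · · ♘│3
2│♙ ♙ · ♙ ♙ · · ·│2
1│♖ · ♗ ♕ · ♗ · ♖│1
  ─────────────────
  a b c d e f g h

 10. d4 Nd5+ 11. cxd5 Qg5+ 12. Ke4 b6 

  a b c d e f g h
  ─────────────────
8│♜ · ♝ · ♚ · ♞ ♜│8
7│♟ · · ♟ · ♟ ♟ ♟│7
6│· ♟ · · · · · ·│6
5│· · · ♙ ♟ · ♛ ·│5
4│· · · ♙ ♔ · ♙ ♙│4
3│· · · · · · · ♘│3
2│♙ ♙ · · ♙ · · ·│2
1│♖ · ♗ ♕ · ♗ · ♖│1
  ─────────────────
  a b c d e f g h

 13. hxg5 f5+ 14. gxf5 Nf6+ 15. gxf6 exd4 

  a b c d e f g h
  ─────────────────
8│♜ · ♝ · ♚ · · ♜│8
7│♟ · · ♟ · · ♟ ♟│7
6│· ♟ · · · ♙ · ·│6
5│· · · ♙ · ♙ · ·│5
4│· · · ♟ ♔ · · ·│4
3│· · · · · · · ♘│3
2│♙ ♙ · · ♙ · · ·│2
1│♖ · ♗ ♕ · ♗ · ♖│1
  ─────────────────
  a b c d e f g h



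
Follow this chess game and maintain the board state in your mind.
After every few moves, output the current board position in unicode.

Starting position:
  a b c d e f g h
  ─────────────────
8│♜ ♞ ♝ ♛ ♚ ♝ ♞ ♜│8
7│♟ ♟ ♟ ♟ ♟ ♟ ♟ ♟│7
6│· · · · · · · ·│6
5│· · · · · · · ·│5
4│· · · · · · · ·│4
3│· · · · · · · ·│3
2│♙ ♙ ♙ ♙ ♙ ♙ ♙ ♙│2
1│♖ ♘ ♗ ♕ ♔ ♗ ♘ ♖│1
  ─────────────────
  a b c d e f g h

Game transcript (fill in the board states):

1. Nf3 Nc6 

  a b c d e f g h
  ─────────────────
8│♜ · ♝ ♛ ♚ ♝ ♞ ♜│8
7│♟ ♟ ♟ ♟ ♟ ♟ ♟ ♟│7
6│· · ♞ · · · · ·│6
5│· · · · · · · ·│5
4│· · · · · · · ·│4
3│· · · · · ♘ · ·│3
2│♙ ♙ ♙ ♙ ♙ ♙ ♙ ♙│2
1│♖ ♘ ♗ ♕ ♔ ♗ · ♖│1
  ─────────────────
  a b c d e f g h

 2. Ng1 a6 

  a b c d e f g h
  ─────────────────
8│♜ · ♝ ♛ ♚ ♝ ♞ ♜│8
7│· ♟ ♟ ♟ ♟ ♟ ♟ ♟│7
6│♟ · ♞ · · · · ·│6
5│· · · · · · · ·│5
4│· · · · · · · ·│4
3│· · · · · · · ·│3
2│♙ ♙ ♙ ♙ ♙ ♙ ♙ ♙│2
1│♖ ♘ ♗ ♕ ♔ ♗ ♘ ♖│1
  ─────────────────
  a b c d e f g h

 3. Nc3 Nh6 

  a b c d e f g h
  ─────────────────
8│♜ · ♝ ♛ ♚ ♝ · ♜│8
7│· ♟ ♟ ♟ ♟ ♟ ♟ ♟│7
6│♟ · ♞ · · · · ♞│6
5│· · · · · · · ·│5
4│· · · · · · · ·│4
3│· · ♘ · · · · ·│3
2│♙ ♙ ♙ ♙ ♙ ♙ ♙ ♙│2
1│♖ · ♗ ♕ ♔ ♗ ♘ ♖│1
  ─────────────────
  a b c d e f g h

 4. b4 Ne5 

  a b c d e f g h
  ─────────────────
8│♜ · ♝ ♛ ♚ ♝ · ♜│8
7│· ♟ ♟ ♟ ♟ ♟ ♟ ♟│7
6│♟ · · · · · · ♞│6
5│· · · · ♞ · · ·│5
4│· ♙ · · · · · ·│4
3│· · ♘ · · · · ·│3
2│♙ · ♙ ♙ ♙ ♙ ♙ ♙│2
1│♖ · ♗ ♕ ♔ ♗ ♘ ♖│1
  ─────────────────
  a b c d e f g h

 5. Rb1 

  a b c d e f g h
  ─────────────────
8│♜ · ♝ ♛ ♚ ♝ · ♜│8
7│· ♟ ♟ ♟ ♟ ♟ ♟ ♟│7
6│♟ · · · · · · ♞│6
5│· · · · ♞ · · ·│5
4│· ♙ · · · · · ·│4
3│· · ♘ · · · · ·│3
2│♙ · ♙ ♙ ♙ ♙ ♙ ♙│2
1│· ♖ ♗ ♕ ♔ ♗ ♘ ♖│1
  ─────────────────
  a b c d e f g h


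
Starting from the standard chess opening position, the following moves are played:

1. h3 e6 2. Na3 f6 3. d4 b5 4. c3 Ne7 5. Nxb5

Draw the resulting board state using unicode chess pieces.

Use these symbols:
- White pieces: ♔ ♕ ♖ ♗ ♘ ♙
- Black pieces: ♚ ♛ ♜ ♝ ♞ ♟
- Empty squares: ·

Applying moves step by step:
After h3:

♜ ♞ ♝ ♛ ♚ ♝ ♞ ♜
♟ ♟ ♟ ♟ ♟ ♟ ♟ ♟
· · · · · · · ·
· · · · · · · ·
· · · · · · · ·
· · · · · · · ♙
♙ ♙ ♙ ♙ ♙ ♙ ♙ ·
♖ ♘ ♗ ♕ ♔ ♗ ♘ ♖


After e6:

♜ ♞ ♝ ♛ ♚ ♝ ♞ ♜
♟ ♟ ♟ ♟ · ♟ ♟ ♟
· · · · ♟ · · ·
· · · · · · · ·
· · · · · · · ·
· · · · · · · ♙
♙ ♙ ♙ ♙ ♙ ♙ ♙ ·
♖ ♘ ♗ ♕ ♔ ♗ ♘ ♖


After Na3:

♜ ♞ ♝ ♛ ♚ ♝ ♞ ♜
♟ ♟ ♟ ♟ · ♟ ♟ ♟
· · · · ♟ · · ·
· · · · · · · ·
· · · · · · · ·
♘ · · · · · · ♙
♙ ♙ ♙ ♙ ♙ ♙ ♙ ·
♖ · ♗ ♕ ♔ ♗ ♘ ♖


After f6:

♜ ♞ ♝ ♛ ♚ ♝ ♞ ♜
♟ ♟ ♟ ♟ · · ♟ ♟
· · · · ♟ ♟ · ·
· · · · · · · ·
· · · · · · · ·
♘ · · · · · · ♙
♙ ♙ ♙ ♙ ♙ ♙ ♙ ·
♖ · ♗ ♕ ♔ ♗ ♘ ♖


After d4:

♜ ♞ ♝ ♛ ♚ ♝ ♞ ♜
♟ ♟ ♟ ♟ · · ♟ ♟
· · · · ♟ ♟ · ·
· · · · · · · ·
· · · ♙ · · · ·
♘ · · · · · · ♙
♙ ♙ ♙ · ♙ ♙ ♙ ·
♖ · ♗ ♕ ♔ ♗ ♘ ♖


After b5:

♜ ♞ ♝ ♛ ♚ ♝ ♞ ♜
♟ · ♟ ♟ · · ♟ ♟
· · · · ♟ ♟ · ·
· ♟ · · · · · ·
· · · ♙ · · · ·
♘ · · · · · · ♙
♙ ♙ ♙ · ♙ ♙ ♙ ·
♖ · ♗ ♕ ♔ ♗ ♘ ♖


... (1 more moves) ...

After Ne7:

♜ ♞ ♝ ♛ ♚ ♝ · ♜
♟ · ♟ ♟ ♞ · ♟ ♟
· · · · ♟ ♟ · ·
· ♟ · · · · · ·
· · · ♙ · · · ·
♘ · ♙ · · · · ♙
♙ ♙ · · ♙ ♙ ♙ ·
♖ · ♗ ♕ ♔ ♗ ♘ ♖


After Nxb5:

♜ ♞ ♝ ♛ ♚ ♝ · ♜
♟ · ♟ ♟ ♞ · ♟ ♟
· · · · ♟ ♟ · ·
· ♘ · · · · · ·
· · · ♙ · · · ·
· · ♙ · · · · ♙
♙ ♙ · · ♙ ♙ ♙ ·
♖ · ♗ ♕ ♔ ♗ ♘ ♖



  a b c d e f g h
  ─────────────────
8│♜ ♞ ♝ ♛ ♚ ♝ · ♜│8
7│♟ · ♟ ♟ ♞ · ♟ ♟│7
6│· · · · ♟ ♟ · ·│6
5│· ♘ · · · · · ·│5
4│· · · ♙ · · · ·│4
3│· · ♙ · · · · ♙│3
2│♙ ♙ · · ♙ ♙ ♙ ·│2
1│♖ · ♗ ♕ ♔ ♗ ♘ ♖│1
  ─────────────────
  a b c d e f g h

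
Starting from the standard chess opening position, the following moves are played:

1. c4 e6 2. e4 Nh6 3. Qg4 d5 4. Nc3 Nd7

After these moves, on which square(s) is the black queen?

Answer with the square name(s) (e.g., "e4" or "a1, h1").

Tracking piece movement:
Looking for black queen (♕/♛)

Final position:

  a b c d e f g h
  ─────────────────
8│♜ · ♝ ♛ ♚ ♝ · ♜│8
7│♟ ♟ ♟ ♞ · ♟ ♟ ♟│7
6│· · · · ♟ · · ♞│6
5│· · · ♟ · · · ·│5
4│· · ♙ · ♙ · ♕ ·│4
3│· · ♘ · · · · ·│3
2│♙ ♙ · ♙ · ♙ ♙ ♙│2
1│♖ · ♗ · ♔ ♗ ♘ ♖│1
  ─────────────────
  a b c d e f g h


d8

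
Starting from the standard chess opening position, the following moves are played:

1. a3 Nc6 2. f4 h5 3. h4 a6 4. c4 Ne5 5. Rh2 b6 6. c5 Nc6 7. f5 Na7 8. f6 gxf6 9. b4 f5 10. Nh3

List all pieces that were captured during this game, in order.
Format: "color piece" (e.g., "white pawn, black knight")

Tracking captures:
  gxf6: captured white pawn

white pawn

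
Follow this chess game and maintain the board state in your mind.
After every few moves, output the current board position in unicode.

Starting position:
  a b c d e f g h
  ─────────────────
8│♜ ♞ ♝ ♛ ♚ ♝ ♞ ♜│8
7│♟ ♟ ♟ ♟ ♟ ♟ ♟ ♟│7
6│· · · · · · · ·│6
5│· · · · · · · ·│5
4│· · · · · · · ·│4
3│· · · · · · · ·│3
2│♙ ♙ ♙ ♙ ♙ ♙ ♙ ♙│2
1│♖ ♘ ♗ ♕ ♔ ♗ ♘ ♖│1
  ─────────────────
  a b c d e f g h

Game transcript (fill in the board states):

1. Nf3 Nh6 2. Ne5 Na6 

  a b c d e f g h
  ─────────────────
8│♜ · ♝ ♛ ♚ ♝ · ♜│8
7│♟ ♟ ♟ ♟ ♟ ♟ ♟ ♟│7
6│♞ · · · · · · ♞│6
5│· · · · ♘ · · ·│5
4│· · · · · · · ·│4
3│· · · · · · · ·│3
2│♙ ♙ ♙ ♙ ♙ ♙ ♙ ♙│2
1│♖ ♘ ♗ ♕ ♔ ♗ · ♖│1
  ─────────────────
  a b c d e f g h

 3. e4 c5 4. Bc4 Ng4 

  a b c d e f g h
  ─────────────────
8│♜ · ♝ ♛ ♚ ♝ · ♜│8
7│♟ ♟ · ♟ ♟ ♟ ♟ ♟│7
6│♞ · · · · · · ·│6
5│· · ♟ · ♘ · · ·│5
4│· · ♗ · ♙ · ♞ ·│4
3│· · · · · · · ·│3
2│♙ ♙ ♙ ♙ · ♙ ♙ ♙│2
1│♖ ♘ ♗ ♕ ♔ · · ♖│1
  ─────────────────
  a b c d e f g h

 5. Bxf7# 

  a b c d e f g h
  ─────────────────
8│♜ · ♝ ♛ ♚ ♝ · ♜│8
7│♟ ♟ · ♟ ♟ ♗ ♟ ♟│7
6│♞ · · · · · · ·│6
5│· · ♟ · ♘ · · ·│5
4│· · · · ♙ · ♞ ·│4
3│· · · · · · · ·│3
2│♙ ♙ ♙ ♙ · ♙ ♙ ♙│2
1│♖ ♘ ♗ ♕ ♔ · · ♖│1
  ─────────────────
  a b c d e f g h


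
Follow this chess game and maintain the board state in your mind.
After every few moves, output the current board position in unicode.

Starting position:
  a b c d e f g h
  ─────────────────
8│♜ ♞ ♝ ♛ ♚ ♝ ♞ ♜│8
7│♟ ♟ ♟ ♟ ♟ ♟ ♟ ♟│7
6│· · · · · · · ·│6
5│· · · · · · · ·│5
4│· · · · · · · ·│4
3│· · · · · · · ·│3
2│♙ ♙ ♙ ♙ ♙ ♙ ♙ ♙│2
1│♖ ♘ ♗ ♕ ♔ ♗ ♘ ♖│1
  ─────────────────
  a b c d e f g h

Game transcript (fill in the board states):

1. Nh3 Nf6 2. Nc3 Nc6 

  a b c d e f g h
  ─────────────────
8│♜ · ♝ ♛ ♚ ♝ · ♜│8
7│♟ ♟ ♟ ♟ ♟ ♟ ♟ ♟│7
6│· · ♞ · · ♞ · ·│6
5│· · · · · · · ·│5
4│· · · · · · · ·│4
3│· · ♘ · · · · ♘│3
2│♙ ♙ ♙ ♙ ♙ ♙ ♙ ♙│2
1│♖ · ♗ ♕ ♔ ♗ · ♖│1
  ─────────────────
  a b c d e f g h

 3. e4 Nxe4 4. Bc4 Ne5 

  a b c d e f g h
  ─────────────────
8│♜ · ♝ ♛ ♚ ♝ · ♜│8
7│♟ ♟ ♟ ♟ ♟ ♟ ♟ ♟│7
6│· · · · · · · ·│6
5│· · · · ♞ · · ·│5
4│· · ♗ · ♞ · · ·│4
3│· · ♘ · · · · ♘│3
2│♙ ♙ ♙ ♙ · ♙ ♙ ♙│2
1│♖ · ♗ ♕ ♔ · · ♖│1
  ─────────────────
  a b c d e f g h

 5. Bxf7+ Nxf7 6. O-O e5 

  a b c d e f g h
  ─────────────────
8│♜ · ♝ ♛ ♚ ♝ · ♜│8
7│♟ ♟ ♟ ♟ · ♞ ♟ ♟│7
6│· · · · · · · ·│6
5│· · · · ♟ · · ·│5
4│· · · · ♞ · · ·│4
3│· · ♘ · · · · ♘│3
2│♙ ♙ ♙ ♙ · ♙ ♙ ♙│2
1│♖ · ♗ ♕ · ♖ ♔ ·│1
  ─────────────────
  a b c d e f g h

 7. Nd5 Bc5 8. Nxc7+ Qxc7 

  a b c d e f g h
  ─────────────────
8│♜ · ♝ · ♚ · · ♜│8
7│♟ ♟ ♛ ♟ · ♞ ♟ ♟│7
6│· · · · · · · ·│6
5│· · ♝ · ♟ · · ·│5
4│· · · · ♞ · · ·│4
3│· · · · · · · ♘│3
2│♙ ♙ ♙ ♙ · ♙ ♙ ♙│2
1│♖ · ♗ ♕ · ♖ ♔ ·│1
  ─────────────────
  a b c d e f g h

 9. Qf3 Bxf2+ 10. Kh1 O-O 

  a b c d e f g h
  ─────────────────
8│♜ · ♝ · · ♜ ♚ ·│8
7│♟ ♟ ♛ ♟ · ♞ ♟ ♟│7
6│· · · · · · · ·│6
5│· · · · ♟ · · ·│5
4│· · · · ♞ · · ·│4
3│· · · · · ♕ · ♘│3
2│♙ ♙ ♙ ♙ · ♝ ♙ ♙│2
1│♖ · ♗ · · ♖ · ♔│1
  ─────────────────
  a b c d e f g h



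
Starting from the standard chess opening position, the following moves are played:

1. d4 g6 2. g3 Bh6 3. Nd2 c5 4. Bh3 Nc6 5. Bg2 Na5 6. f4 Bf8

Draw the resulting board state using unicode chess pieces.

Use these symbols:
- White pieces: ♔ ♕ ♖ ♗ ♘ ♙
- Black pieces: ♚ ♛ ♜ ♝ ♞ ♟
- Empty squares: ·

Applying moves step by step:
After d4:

♜ ♞ ♝ ♛ ♚ ♝ ♞ ♜
♟ ♟ ♟ ♟ ♟ ♟ ♟ ♟
· · · · · · · ·
· · · · · · · ·
· · · ♙ · · · ·
· · · · · · · ·
♙ ♙ ♙ · ♙ ♙ ♙ ♙
♖ ♘ ♗ ♕ ♔ ♗ ♘ ♖


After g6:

♜ ♞ ♝ ♛ ♚ ♝ ♞ ♜
♟ ♟ ♟ ♟ ♟ ♟ · ♟
· · · · · · ♟ ·
· · · · · · · ·
· · · ♙ · · · ·
· · · · · · · ·
♙ ♙ ♙ · ♙ ♙ ♙ ♙
♖ ♘ ♗ ♕ ♔ ♗ ♘ ♖


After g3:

♜ ♞ ♝ ♛ ♚ ♝ ♞ ♜
♟ ♟ ♟ ♟ ♟ ♟ · ♟
· · · · · · ♟ ·
· · · · · · · ·
· · · ♙ · · · ·
· · · · · · ♙ ·
♙ ♙ ♙ · ♙ ♙ · ♙
♖ ♘ ♗ ♕ ♔ ♗ ♘ ♖


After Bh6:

♜ ♞ ♝ ♛ ♚ · ♞ ♜
♟ ♟ ♟ ♟ ♟ ♟ · ♟
· · · · · · ♟ ♝
· · · · · · · ·
· · · ♙ · · · ·
· · · · · · ♙ ·
♙ ♙ ♙ · ♙ ♙ · ♙
♖ ♘ ♗ ♕ ♔ ♗ ♘ ♖


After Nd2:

♜ ♞ ♝ ♛ ♚ · ♞ ♜
♟ ♟ ♟ ♟ ♟ ♟ · ♟
· · · · · · ♟ ♝
· · · · · · · ·
· · · ♙ · · · ·
· · · · · · ♙ ·
♙ ♙ ♙ ♘ ♙ ♙ · ♙
♖ · ♗ ♕ ♔ ♗ ♘ ♖


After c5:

♜ ♞ ♝ ♛ ♚ · ♞ ♜
♟ ♟ · ♟ ♟ ♟ · ♟
· · · · · · ♟ ♝
· · ♟ · · · · ·
· · · ♙ · · · ·
· · · · · · ♙ ·
♙ ♙ ♙ ♘ ♙ ♙ · ♙
♖ · ♗ ♕ ♔ ♗ ♘ ♖


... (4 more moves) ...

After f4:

♜ · ♝ ♛ ♚ · ♞ ♜
♟ ♟ · ♟ ♟ ♟ · ♟
· · · · · · ♟ ♝
♞ · ♟ · · · · ·
· · · ♙ · ♙ · ·
· · · · · · ♙ ·
♙ ♙ ♙ ♘ ♙ · ♗ ♙
♖ · ♗ ♕ ♔ · ♘ ♖


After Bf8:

♜ · ♝ ♛ ♚ ♝ ♞ ♜
♟ ♟ · ♟ ♟ ♟ · ♟
· · · · · · ♟ ·
♞ · ♟ · · · · ·
· · · ♙ · ♙ · ·
· · · · · · ♙ ·
♙ ♙ ♙ ♘ ♙ · ♗ ♙
♖ · ♗ ♕ ♔ · ♘ ♖



  a b c d e f g h
  ─────────────────
8│♜ · ♝ ♛ ♚ ♝ ♞ ♜│8
7│♟ ♟ · ♟ ♟ ♟ · ♟│7
6│· · · · · · ♟ ·│6
5│♞ · ♟ · · · · ·│5
4│· · · ♙ · ♙ · ·│4
3│· · · · · · ♙ ·│3
2│♙ ♙ ♙ ♘ ♙ · ♗ ♙│2
1│♖ · ♗ ♕ ♔ · ♘ ♖│1
  ─────────────────
  a b c d e f g h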